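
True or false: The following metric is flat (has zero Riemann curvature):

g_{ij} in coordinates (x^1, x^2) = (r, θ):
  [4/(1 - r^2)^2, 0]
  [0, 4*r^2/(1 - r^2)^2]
Non-zero Christoffel symbols:
Γ^r_{r r} = 2*r/(1 - r^2)
Γ^r_{θ θ} = (r^3 + r)/(r^2 - 1)
Γ^θ_{r θ} = (-r^2 - 1)/(r^3 - r)
Ricci tensor: R_{rr} = -4/(r^2 - 1)^2, R_{rθ} = 0, R_{θθ} = -4*r^2/(r^2 - 1)^2
The Ricci tensor is non-zero, so the Riemann tensor is non-zero: not flat.
False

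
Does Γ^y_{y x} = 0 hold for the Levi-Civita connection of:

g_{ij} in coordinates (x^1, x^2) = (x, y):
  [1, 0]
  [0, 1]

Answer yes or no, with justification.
Γ^y_{y x} = (1/2) g^{yy} (∂_y g_{yx} + ∂_x g_{yy} - ∂_y g_{yx}) = (1/2)(1)((0) + (0) - (0)) = 0
This equals the proposed value 0.
Yes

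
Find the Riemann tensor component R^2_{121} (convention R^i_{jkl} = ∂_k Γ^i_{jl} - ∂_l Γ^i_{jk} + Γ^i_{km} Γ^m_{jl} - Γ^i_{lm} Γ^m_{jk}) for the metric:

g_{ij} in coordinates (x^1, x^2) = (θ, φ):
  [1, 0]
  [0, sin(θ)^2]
Non-zero Christoffel symbols (Γ^k_{ij} = Γ^k_{ji}):
Γ^θ_{φ φ} = -sin(2*θ)/2
Γ^φ_{θ φ} = 1/tan(θ)
R^φ_{θ φ θ} = ∂_φ Γ^φ_{θ θ} - ∂_θ Γ^φ_{θ φ} + Γ^φ_{φ m} Γ^m_{θ θ} - Γ^φ_{θ m} Γ^m_{θ φ}
  = (0) - (-1/sin(θ)^2) + (0) - (1/tan(θ)^2) = 1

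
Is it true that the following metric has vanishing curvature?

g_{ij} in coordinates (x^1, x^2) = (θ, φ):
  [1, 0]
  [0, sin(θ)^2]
Non-zero Christoffel symbols:
Γ^θ_{φ φ} = -sin(2*θ)/2
Γ^φ_{θ φ} = 1/tan(θ)
Ricci tensor: R_{θθ} = 1, R_{θφ} = 0, R_{φφ} = sin(θ)^2
The Ricci tensor is non-zero, so the Riemann tensor is non-zero: not flat.
No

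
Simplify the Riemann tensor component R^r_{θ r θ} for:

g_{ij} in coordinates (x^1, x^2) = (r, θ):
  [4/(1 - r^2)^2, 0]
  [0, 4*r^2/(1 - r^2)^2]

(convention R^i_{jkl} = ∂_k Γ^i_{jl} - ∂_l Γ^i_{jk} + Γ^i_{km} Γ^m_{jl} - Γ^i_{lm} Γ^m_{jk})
Non-zero Christoffel symbols (Γ^k_{ij} = Γ^k_{ji}):
Γ^r_{r r} = 2*r/(1 - r^2)
Γ^r_{θ θ} = (r^3 + r)/(r^2 - 1)
Γ^θ_{r θ} = (-r^2 - 1)/(r^3 - r)
R^r_{θ r θ} = ∂_r Γ^r_{θ θ} - ∂_θ Γ^r_{θ r} + Γ^r_{r m} Γ^m_{θ θ} - Γ^r_{θ m} Γ^m_{θ r}
  = ((r^4 - 4*r^2 - 1)/(r^2 - 1)^2) - (0) + (-2*r^2*(r^2 + 1)/(r^2 - 1)^2) - (-(r^2 + 1)^2/(r^2 - 1)^2) = -4*r^2/(r^2 - 1)^2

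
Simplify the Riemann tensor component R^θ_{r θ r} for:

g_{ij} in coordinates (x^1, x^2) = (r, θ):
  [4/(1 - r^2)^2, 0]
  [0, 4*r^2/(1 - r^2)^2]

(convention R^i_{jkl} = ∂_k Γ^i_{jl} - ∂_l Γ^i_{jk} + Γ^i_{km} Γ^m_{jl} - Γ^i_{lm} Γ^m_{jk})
Non-zero Christoffel symbols (Γ^k_{ij} = Γ^k_{ji}):
Γ^r_{r r} = 2*r/(1 - r^2)
Γ^r_{θ θ} = (r^3 + r)/(r^2 - 1)
Γ^θ_{r θ} = (-r^2 - 1)/(r^3 - r)
R^θ_{r θ r} = ∂_θ Γ^θ_{r r} - ∂_r Γ^θ_{r θ} + Γ^θ_{θ m} Γ^m_{r r} - Γ^θ_{r m} Γ^m_{r θ}
  = (0) - ((r^4 + 4*r^2 - 1)/(r^3 - r)^2) + (2*(r^2 + 1)/(r^2 - 1)^2) - ((r^2 + 1)^2/(r^3 - r)^2) = -4/(r^2 - 1)^2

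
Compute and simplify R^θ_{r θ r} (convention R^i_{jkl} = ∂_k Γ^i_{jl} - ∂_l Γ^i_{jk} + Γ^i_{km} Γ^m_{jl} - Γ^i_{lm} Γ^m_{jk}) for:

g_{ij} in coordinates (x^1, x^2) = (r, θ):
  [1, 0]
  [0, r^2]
Non-zero Christoffel symbols (Γ^k_{ij} = Γ^k_{ji}):
Γ^r_{θ θ} = -r
Γ^θ_{r θ} = 1/r
R^θ_{r θ r} = ∂_θ Γ^θ_{r r} - ∂_r Γ^θ_{r θ} + Γ^θ_{θ m} Γ^m_{r r} - Γ^θ_{r m} Γ^m_{r θ}
  = (0) - (-1/r^2) + (0) - (1/r^2) = 0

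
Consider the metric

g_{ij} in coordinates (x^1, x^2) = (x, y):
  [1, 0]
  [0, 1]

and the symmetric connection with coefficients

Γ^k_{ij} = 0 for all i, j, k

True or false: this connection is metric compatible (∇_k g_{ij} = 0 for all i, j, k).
Using ∇_k g_{ij} = ∂_k g_{ij} - Γ^m_{ki} g_{mj} - Γ^m_{kj} g_{im}:
e.g. ∇_y g_{xy} = (0) - (0) - (0) = 0
Every component ∇_k g_{ij} vanishes: the connection is metric compatible.
True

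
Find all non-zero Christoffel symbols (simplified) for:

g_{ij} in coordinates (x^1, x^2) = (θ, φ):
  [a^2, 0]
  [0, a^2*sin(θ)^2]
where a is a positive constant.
Using Γ^k_{ij} = (1/2) g^{km} (∂_i g_{mj} + ∂_j g_{mi} - ∂_m g_{ij}); the metric is diagonal, so only the m = k term contributes.
Non-zero symbols (using the symmetry Γ^k_{ij} = Γ^k_{ji}):
Γ^θ_{φ φ} = (1/2) g^{θθ} (∂_φ g_{θφ} + ∂_φ g_{θφ} - ∂_θ g_{φφ}) = (1/2)(1/a^2)((0) + (0) - (a^2*sin(2*θ))) = -sin(2*θ)/2
Γ^φ_{θ φ} = (1/2) g^{φφ} (∂_θ g_{φφ} + ∂_φ g_{φθ} - ∂_φ g_{θφ}) = (1/2)(1/(a^2*sin(θ)^2))((a^2*sin(2*θ)) + (0) - (0)) = 1/tan(θ)
All other Christoffel symbols are zero.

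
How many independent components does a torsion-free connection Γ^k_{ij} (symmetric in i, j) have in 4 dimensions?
Γ^k_{ij} has n choices for the upper index and n(n+1)/2 independent symmetric lower index pairs.
Total = 4 × 4×5/2 = 4 × 10 = 40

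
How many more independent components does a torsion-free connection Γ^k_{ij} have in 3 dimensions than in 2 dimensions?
Independent components in n dimensions: n × n(n+1)/2 = n^2(n+1)/2.
3D: 3 × 6 = 18
2D: 2 × 3 = 6
Difference = 18 - 6 = 12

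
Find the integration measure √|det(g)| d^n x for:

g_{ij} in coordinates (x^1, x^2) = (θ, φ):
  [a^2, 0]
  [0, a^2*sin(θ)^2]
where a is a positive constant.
det(g) = a^4*sin(θ)^2
√|det(g)| = a^2*sin(θ) (taking 0 < θ < π so that |sin(θ)| = sin(θ))
Volume element: dV = a^2*sin(θ) dθ dφ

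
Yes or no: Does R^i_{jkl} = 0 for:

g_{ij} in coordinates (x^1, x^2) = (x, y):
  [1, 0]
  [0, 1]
All metric components are constant, so every Christoffel symbol vanishes and R^i_{jkl} = 0.
Yes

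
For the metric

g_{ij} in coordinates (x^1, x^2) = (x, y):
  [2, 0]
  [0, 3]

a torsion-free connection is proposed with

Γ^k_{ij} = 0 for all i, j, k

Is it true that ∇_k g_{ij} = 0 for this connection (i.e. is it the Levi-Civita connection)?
Using ∇_k g_{ij} = ∂_k g_{ij} - Γ^m_{ki} g_{mj} - Γ^m_{kj} g_{im}:
e.g. ∇_y g_{yy} = (0) - (0) - (0) = 0
Every component ∇_k g_{ij} vanishes: the connection is metric compatible.
Yes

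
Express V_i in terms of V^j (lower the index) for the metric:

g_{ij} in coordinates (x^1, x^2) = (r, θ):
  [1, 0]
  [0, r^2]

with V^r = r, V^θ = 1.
V_i = g_{ij} V^j:
V_r = (1)(r) + (0)(1) = r
V_θ = (0)(r) + (r^2)(1) = r^2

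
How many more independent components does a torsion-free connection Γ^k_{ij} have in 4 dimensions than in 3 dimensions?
Independent components in n dimensions: n × n(n+1)/2 = n^2(n+1)/2.
4D: 4 × 10 = 40
3D: 3 × 6 = 18
Difference = 40 - 18 = 22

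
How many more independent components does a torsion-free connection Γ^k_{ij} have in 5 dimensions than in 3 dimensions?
Independent components in n dimensions: n × n(n+1)/2 = n^2(n+1)/2.
5D: 5 × 15 = 75
3D: 3 × 6 = 18
Difference = 75 - 18 = 57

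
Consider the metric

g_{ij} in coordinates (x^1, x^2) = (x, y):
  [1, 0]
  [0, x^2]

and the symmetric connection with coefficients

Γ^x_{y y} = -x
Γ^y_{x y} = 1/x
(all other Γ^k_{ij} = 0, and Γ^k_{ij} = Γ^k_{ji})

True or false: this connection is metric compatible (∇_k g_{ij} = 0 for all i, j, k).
Using ∇_k g_{ij} = ∂_k g_{ij} - Γ^m_{ki} g_{mj} - Γ^m_{kj} g_{im}:
e.g. ∇_x g_{yy} = (2*x) - (x) - (x) = 0
Every component ∇_k g_{ij} vanishes: the connection is metric compatible.
True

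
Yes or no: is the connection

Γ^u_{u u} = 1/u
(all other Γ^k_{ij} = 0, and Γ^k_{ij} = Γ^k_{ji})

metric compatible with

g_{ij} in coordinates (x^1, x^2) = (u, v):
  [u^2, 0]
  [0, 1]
Using ∇_k g_{ij} = ∂_k g_{ij} - Γ^m_{ki} g_{mj} - Γ^m_{kj} g_{im}:
e.g. ∇_u g_{uu} = (2*u) - (u) - (u) = 0
Every component ∇_k g_{ij} vanishes: the connection is metric compatible.
Yes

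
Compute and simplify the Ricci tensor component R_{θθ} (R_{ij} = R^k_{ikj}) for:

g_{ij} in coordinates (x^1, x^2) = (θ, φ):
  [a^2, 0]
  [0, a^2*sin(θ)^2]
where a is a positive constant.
Non-zero Christoffel symbols (Γ^k_{ij} = Γ^k_{ji}):
Γ^θ_{φ φ} = -sin(2*θ)/2
Γ^φ_{θ φ} = 1/tan(θ)
R^θ_{θ θ θ} = 0 (a repeated index in an antisymmetric pair)
R^φ_{θ φ θ} = ∂_φ Γ^φ_{θ θ} - ∂_θ Γ^φ_{θ φ} + Γ^φ_{φ m} Γ^m_{θ θ} - Γ^φ_{θ m} Γ^m_{θ φ}
  = (0) - (-1/sin(θ)^2) + (0) - (1/tan(θ)^2) = 1
R_{θθ} = R^θ_{θ θ θ} + R^φ_{θ φ θ} = (0) + (1) = 1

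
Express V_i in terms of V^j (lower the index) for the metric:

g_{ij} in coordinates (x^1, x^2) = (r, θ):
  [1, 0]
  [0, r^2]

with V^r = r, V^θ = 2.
V_i = g_{ij} V^j:
V_r = (1)(r) + (0)(2) = r
V_θ = (0)(r) + (r^2)(2) = 2*r^2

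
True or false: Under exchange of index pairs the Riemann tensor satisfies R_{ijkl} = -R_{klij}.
The pair-exchange symmetry has a plus sign: R_{ijkl} = +R_{klij}.
False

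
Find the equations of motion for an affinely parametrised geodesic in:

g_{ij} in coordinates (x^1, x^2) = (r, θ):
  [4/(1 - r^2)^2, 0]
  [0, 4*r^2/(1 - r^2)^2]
Geodesic equation: d^2x^k/dλ^2 + Γ^k_{ij} (dx^i/dλ)(dx^j/dλ) = 0.
Non-zero Christoffel symbols:
Γ^r_{r r} = 2*r/(1 - r^2)
Γ^r_{θ θ} = (r^3 + r)/(r^2 - 1)
Γ^θ_{r θ} = (-r^2 - 1)/(r^3 - r)
Substituting (the symmetric pair Γ^k_{ij}, Γ^k_{ji} combines into a factor 2):
d^2r/dλ^2 + (2*r/(1 - r^2)) (dr/dλ)^2 + ((r^3 + r)/(r^2 - 1)) (dθ/dλ)^2 = 0
d^2θ/dλ^2 + ((-2*r^2 - 2)/(r^3 - r)) (dr/dλ)(dθ/dλ) = 0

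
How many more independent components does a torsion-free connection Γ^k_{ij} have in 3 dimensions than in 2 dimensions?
Independent components in n dimensions: n × n(n+1)/2 = n^2(n+1)/2.
3D: 3 × 6 = 18
2D: 2 × 3 = 6
Difference = 18 - 6 = 12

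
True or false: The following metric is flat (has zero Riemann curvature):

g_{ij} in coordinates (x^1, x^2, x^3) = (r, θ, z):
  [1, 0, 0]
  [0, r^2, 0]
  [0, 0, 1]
Non-zero Christoffel symbols:
Γ^r_{θ θ} = -r
Γ^θ_{r θ} = 1/r
Ricci tensor: R_{rr} = 0, R_{rθ} = 0, R_{rz} = 0, R_{θθ} = 0, R_{θz} = 0, R_{zz} = 0
All R_{ij} vanish; in 3 dimensions the Riemann tensor is fully determined by the Ricci tensor, so R^i_{jkl} = 0: the metric is flat (curvilinear coordinates on flat space).
True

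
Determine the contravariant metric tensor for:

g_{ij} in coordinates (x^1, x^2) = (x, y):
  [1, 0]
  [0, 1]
The metric is diagonal, so g^{ij} is diagonal with entries 1/g_{ii}: diag(1, 1).
g^{ij}:
  [1, 0]
  [0, 1]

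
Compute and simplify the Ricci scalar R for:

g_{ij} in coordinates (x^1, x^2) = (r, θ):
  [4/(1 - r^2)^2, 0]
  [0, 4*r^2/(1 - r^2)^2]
Non-zero Christoffel symbols (Γ^k_{ij} = Γ^k_{ji}):
Γ^r_{r r} = 2*r/(1 - r^2)
Γ^r_{θ θ} = (r^3 + r)/(r^2 - 1)
Γ^θ_{r θ} = (-r^2 - 1)/(r^3 - r)
Ricci tensor (R_{ij} = R^k_{ikj}): R_{rr} = -4/(r^2 - 1)^2, R_{rθ} = 0, R_{θθ} = -4*r^2/(r^2 - 1)^2
Inverse metric: g^{rr} = (1 - r^2)^2/4, g^{θθ} = (1 - r^2)^2/(4*r^2)
R = g^{ij} R_{ij} = ((1 - r^2)^2/4)(-4/(r^2 - 1)^2) + ((1 - r^2)^2/(4*r^2))(-4*r^2/(r^2 - 1)^2) = -2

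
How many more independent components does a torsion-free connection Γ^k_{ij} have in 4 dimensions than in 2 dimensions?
Independent components in n dimensions: n × n(n+1)/2 = n^2(n+1)/2.
4D: 4 × 10 = 40
2D: 2 × 3 = 6
Difference = 40 - 6 = 34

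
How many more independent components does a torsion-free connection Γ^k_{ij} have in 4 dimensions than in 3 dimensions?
Independent components in n dimensions: n × n(n+1)/2 = n^2(n+1)/2.
4D: 4 × 10 = 40
3D: 3 × 6 = 18
Difference = 40 - 18 = 22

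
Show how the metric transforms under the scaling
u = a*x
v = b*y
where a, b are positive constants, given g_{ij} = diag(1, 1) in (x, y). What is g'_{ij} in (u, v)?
Invert the transformation: x = u/a, y = v/b
g'_{ij} = (∂x^k/∂x'^i)(∂x^l/∂x'^j) g_{kl}; with g_{kl} = δ_{kl} this is Σ_k (∂x^k/∂x'^i)(∂x^k/∂x'^j).
Jacobian: ∂x/∂u = 1/a, ∂x/∂v = 0, ∂y/∂u = 0, ∂y/∂v = 1/b
g'_{uu} = (1/a)(1/a) + (0)(0) = 1/a^2
g'_{uv} = (1/a)(0) + (0)(1/b) = 0
g'_{vv} = (0)(0) + (1/b)(1/b) = 1/b^2
g'_{ij} = diag(1/a^2, 1/b^2)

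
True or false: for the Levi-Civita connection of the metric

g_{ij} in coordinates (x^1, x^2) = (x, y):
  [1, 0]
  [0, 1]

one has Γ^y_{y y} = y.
Γ^y_{y y} = (1/2) g^{yy} (∂_y g_{yy} + ∂_y g_{yy} - ∂_y g_{yy}) = (1/2)(1)((0) + (0) - (0)) = 0
This differs from the proposed value y.
False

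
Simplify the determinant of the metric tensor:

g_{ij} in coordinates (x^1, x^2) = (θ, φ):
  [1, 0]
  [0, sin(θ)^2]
For a 2×2 metric: det(g) = g_{11}·g_{22} - g_{12}·g_{21}
= (1)·(sin(θ)^2) - (0)·(0)
= sin(θ)^2 - 0
det(g) = sin(θ)^2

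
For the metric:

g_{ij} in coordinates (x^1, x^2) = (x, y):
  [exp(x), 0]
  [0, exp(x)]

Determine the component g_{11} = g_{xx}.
With x^1 = x, x^2 = y, g_{11} = g_{xx} is the row-1, column-1 entry of the matrix.
g_{11} = exp(x)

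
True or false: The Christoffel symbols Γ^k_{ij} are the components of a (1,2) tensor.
Under a change of coordinates Γ picks up an inhomogeneous term ∂²x/∂x'∂x'; e.g. Γ = 0 in Cartesian coordinates but Γ^r_{θθ} = -r in polar coordinates on the same flat plane.
False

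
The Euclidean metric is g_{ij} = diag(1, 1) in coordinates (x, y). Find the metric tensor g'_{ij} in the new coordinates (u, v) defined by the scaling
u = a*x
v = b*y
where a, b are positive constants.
Invert the transformation: x = u/a, y = v/b
g'_{ij} = (∂x^k/∂x'^i)(∂x^l/∂x'^j) g_{kl}; with g_{kl} = δ_{kl} this is Σ_k (∂x^k/∂x'^i)(∂x^k/∂x'^j).
Jacobian: ∂x/∂u = 1/a, ∂x/∂v = 0, ∂y/∂u = 0, ∂y/∂v = 1/b
g'_{uu} = (1/a)(1/a) + (0)(0) = 1/a^2
g'_{uv} = (1/a)(0) + (0)(1/b) = 0
g'_{vv} = (0)(0) + (1/b)(1/b) = 1/b^2
g'_{ij} = diag(1/a^2, 1/b^2)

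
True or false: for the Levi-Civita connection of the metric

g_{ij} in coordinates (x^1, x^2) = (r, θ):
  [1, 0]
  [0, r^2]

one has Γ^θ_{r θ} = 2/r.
Γ^θ_{r θ} = (1/2) g^{θθ} (∂_r g_{θθ} + ∂_θ g_{θr} - ∂_θ g_{rθ}) = (1/2)(1/r^2)((2*r) + (0) - (0)) = 1/r
This differs from the proposed value 2/r.
False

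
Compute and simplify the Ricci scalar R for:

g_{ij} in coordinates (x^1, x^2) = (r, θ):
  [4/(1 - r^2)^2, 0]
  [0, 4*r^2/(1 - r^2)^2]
Non-zero Christoffel symbols (Γ^k_{ij} = Γ^k_{ji}):
Γ^r_{r r} = 2*r/(1 - r^2)
Γ^r_{θ θ} = (r^3 + r)/(r^2 - 1)
Γ^θ_{r θ} = (-r^2 - 1)/(r^3 - r)
Ricci tensor (R_{ij} = R^k_{ikj}): R_{rr} = -4/(r^2 - 1)^2, R_{rθ} = 0, R_{θθ} = -4*r^2/(r^2 - 1)^2
Inverse metric: g^{rr} = (1 - r^2)^2/4, g^{θθ} = (1 - r^2)^2/(4*r^2)
R = g^{ij} R_{ij} = ((1 - r^2)^2/4)(-4/(r^2 - 1)^2) + ((1 - r^2)^2/(4*r^2))(-4*r^2/(r^2 - 1)^2) = -2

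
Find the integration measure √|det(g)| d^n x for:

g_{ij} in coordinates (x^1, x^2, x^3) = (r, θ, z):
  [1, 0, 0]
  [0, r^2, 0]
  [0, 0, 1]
det(g) = r^2
√|det(g)| = r
Volume element: dV = r dr dθ dz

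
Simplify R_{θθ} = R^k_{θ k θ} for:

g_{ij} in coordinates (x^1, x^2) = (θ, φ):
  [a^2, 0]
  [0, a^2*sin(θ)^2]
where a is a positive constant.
Non-zero Christoffel symbols (Γ^k_{ij} = Γ^k_{ji}):
Γ^θ_{φ φ} = -sin(2*θ)/2
Γ^φ_{θ φ} = 1/tan(θ)
R^θ_{θ θ θ} = 0 (a repeated index in an antisymmetric pair)
R^φ_{θ φ θ} = ∂_φ Γ^φ_{θ θ} - ∂_θ Γ^φ_{θ φ} + Γ^φ_{φ m} Γ^m_{θ θ} - Γ^φ_{θ m} Γ^m_{θ φ}
  = (0) - (-1/sin(θ)^2) + (0) - (1/tan(θ)^2) = 1
R_{θθ} = R^θ_{θ θ θ} + R^φ_{θ φ θ} = (0) + (1) = 1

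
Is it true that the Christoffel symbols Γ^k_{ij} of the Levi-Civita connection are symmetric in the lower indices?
The Levi-Civita connection is torsion-free, which is exactly Γ^k_{ij} = Γ^k_{ji}.
Yes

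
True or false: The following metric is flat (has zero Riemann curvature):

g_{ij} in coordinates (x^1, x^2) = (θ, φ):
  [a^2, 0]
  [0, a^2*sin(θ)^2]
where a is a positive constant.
Non-zero Christoffel symbols:
Γ^θ_{φ φ} = -sin(2*θ)/2
Γ^φ_{θ φ} = 1/tan(θ)
Ricci tensor: R_{θθ} = 1, R_{θφ} = 0, R_{φφ} = sin(θ)^2
The Ricci tensor is non-zero, so the Riemann tensor is non-zero: not flat.
False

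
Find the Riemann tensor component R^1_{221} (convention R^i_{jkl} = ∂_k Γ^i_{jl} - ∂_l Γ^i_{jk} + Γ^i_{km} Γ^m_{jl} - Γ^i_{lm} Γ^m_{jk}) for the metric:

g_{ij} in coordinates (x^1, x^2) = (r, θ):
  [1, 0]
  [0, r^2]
Non-zero Christoffel symbols (Γ^k_{ij} = Γ^k_{ji}):
Γ^r_{θ θ} = -r
Γ^θ_{r θ} = 1/r
R^r_{θ θ r} = ∂_θ Γ^r_{θ r} - ∂_r Γ^r_{θ θ} + Γ^r_{θ m} Γ^m_{θ r} - Γ^r_{r m} Γ^m_{θ θ}
  = (0) - (-1) + (-1) - (0) = 0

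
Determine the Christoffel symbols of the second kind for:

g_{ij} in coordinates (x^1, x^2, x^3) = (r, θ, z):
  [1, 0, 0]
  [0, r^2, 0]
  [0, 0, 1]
Using Γ^k_{ij} = (1/2) g^{km} (∂_i g_{mj} + ∂_j g_{mi} - ∂_m g_{ij}); the metric is diagonal, so only the m = k term contributes.
Non-zero symbols (using the symmetry Γ^k_{ij} = Γ^k_{ji}):
Γ^r_{θ θ} = (1/2) g^{rr} (∂_θ g_{rθ} + ∂_θ g_{rθ} - ∂_r g_{θθ}) = (1/2)(1)((0) + (0) - (2*r)) = -r
Γ^θ_{r θ} = (1/2) g^{θθ} (∂_r g_{θθ} + ∂_θ g_{θr} - ∂_θ g_{rθ}) = (1/2)(1/r^2)((2*r) + (0) - (0)) = 1/r
All other Christoffel symbols are zero.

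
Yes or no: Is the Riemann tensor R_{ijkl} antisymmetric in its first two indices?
R_{ijkl} = -R_{jikl} (follows from metric compatibility).
Yes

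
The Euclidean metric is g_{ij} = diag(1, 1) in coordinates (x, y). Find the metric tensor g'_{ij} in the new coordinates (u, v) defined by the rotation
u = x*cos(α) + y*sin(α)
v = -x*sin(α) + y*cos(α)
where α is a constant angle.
Invert the transformation: x = u*cos(α) - v*sin(α), y = u*sin(α) + v*cos(α)
g'_{ij} = (∂x^k/∂x'^i)(∂x^l/∂x'^j) g_{kl}; with g_{kl} = δ_{kl} this is Σ_k (∂x^k/∂x'^i)(∂x^k/∂x'^j).
Jacobian: ∂x/∂u = cos(α), ∂x/∂v = -sin(α), ∂y/∂u = sin(α), ∂y/∂v = cos(α)
g'_{uu} = (cos(α))(cos(α)) + (sin(α))(sin(α)) = 1
g'_{uv} = (cos(α))(-sin(α)) + (sin(α))(cos(α)) = 0
g'_{vv} = (-sin(α))(-sin(α)) + (cos(α))(cos(α)) = 1
g'_{ij} = diag(1, 1)
The Euclidean metric is invariant under rotations.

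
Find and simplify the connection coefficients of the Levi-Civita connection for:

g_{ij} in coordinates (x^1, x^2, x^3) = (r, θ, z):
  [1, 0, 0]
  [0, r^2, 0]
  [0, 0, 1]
Using Γ^k_{ij} = (1/2) g^{km} (∂_i g_{mj} + ∂_j g_{mi} - ∂_m g_{ij}); the metric is diagonal, so only the m = k term contributes.
Non-zero symbols (using the symmetry Γ^k_{ij} = Γ^k_{ji}):
Γ^r_{θ θ} = (1/2) g^{rr} (∂_θ g_{rθ} + ∂_θ g_{rθ} - ∂_r g_{θθ}) = (1/2)(1)((0) + (0) - (2*r)) = -r
Γ^θ_{r θ} = (1/2) g^{θθ} (∂_r g_{θθ} + ∂_θ g_{θr} - ∂_θ g_{rθ}) = (1/2)(1/r^2)((2*r) + (0) - (0)) = 1/r
All other Christoffel symbols are zero.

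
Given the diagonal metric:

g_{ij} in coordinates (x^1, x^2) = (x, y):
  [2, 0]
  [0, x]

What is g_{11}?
With x^1 = x, x^2 = y, g_{11} = g_{xx} is the row-1, column-1 entry of the matrix.
g_{11} = 2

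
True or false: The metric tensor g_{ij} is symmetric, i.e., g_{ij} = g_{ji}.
By definition the metric is a symmetric bilinear form, g_{ij} = g_{ji}.
True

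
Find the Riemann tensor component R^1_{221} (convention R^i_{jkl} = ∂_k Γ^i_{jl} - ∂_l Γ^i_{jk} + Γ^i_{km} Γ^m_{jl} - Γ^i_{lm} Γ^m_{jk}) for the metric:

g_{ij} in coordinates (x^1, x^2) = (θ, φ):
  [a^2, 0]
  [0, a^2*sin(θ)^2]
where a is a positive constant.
Non-zero Christoffel symbols (Γ^k_{ij} = Γ^k_{ji}):
Γ^θ_{φ φ} = -sin(2*θ)/2
Γ^φ_{θ φ} = 1/tan(θ)
R^θ_{φ φ θ} = ∂_φ Γ^θ_{φ θ} - ∂_θ Γ^θ_{φ φ} + Γ^θ_{φ m} Γ^m_{φ θ} - Γ^θ_{θ m} Γ^m_{φ φ}
  = (0) - (-cos(2*θ)) + (-cos(θ)^2) - (0) = -sin(θ)^2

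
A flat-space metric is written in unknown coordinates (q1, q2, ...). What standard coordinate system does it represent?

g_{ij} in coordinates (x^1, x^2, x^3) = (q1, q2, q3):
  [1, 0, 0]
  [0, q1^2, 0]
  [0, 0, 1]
The line element ds^2 = dq1^2 + q1^2 dq2^2 + dq3^2 is dr^2 + r^2 dθ^2 + dz^2 with q1 = r, q2 = θ, q3 = z.
cylindrical coordinates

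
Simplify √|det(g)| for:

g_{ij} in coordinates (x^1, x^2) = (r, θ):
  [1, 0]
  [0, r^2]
det(g) = r^2
√|det(g)| = r
Volume element: dV = r dr dθ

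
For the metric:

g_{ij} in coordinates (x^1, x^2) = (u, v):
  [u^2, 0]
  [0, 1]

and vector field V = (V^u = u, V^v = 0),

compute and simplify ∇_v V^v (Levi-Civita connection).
Non-zero Christoffel symbols:
Γ^u_{u u} = 1/u
∇_v V^v = ∂_v V^v + Γ^v_{v j} V^j
  = (0) + (0)(u) + (0)(0)
  = 0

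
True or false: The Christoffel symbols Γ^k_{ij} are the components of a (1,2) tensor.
Under a change of coordinates Γ picks up an inhomogeneous term ∂²x/∂x'∂x'; e.g. Γ = 0 in Cartesian coordinates but Γ^r_{θθ} = -r in polar coordinates on the same flat plane.
False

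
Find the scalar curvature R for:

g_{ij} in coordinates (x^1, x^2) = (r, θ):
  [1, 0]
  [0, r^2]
Non-zero Christoffel symbols (Γ^k_{ij} = Γ^k_{ji}):
Γ^r_{θ θ} = -r
Γ^θ_{r θ} = 1/r
Ricci tensor (R_{ij} = R^k_{ikj}): R_{rr} = 0, R_{rθ} = 0, R_{θθ} = 0
Inverse metric: g^{rr} = 1, g^{θθ} = 1/r^2
R = g^{ij} R_{ij} = (1)(0) + (1/r^2)(0) = 0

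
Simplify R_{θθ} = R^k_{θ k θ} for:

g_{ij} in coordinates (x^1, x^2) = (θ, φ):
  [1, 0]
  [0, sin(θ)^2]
Non-zero Christoffel symbols (Γ^k_{ij} = Γ^k_{ji}):
Γ^θ_{φ φ} = -sin(2*θ)/2
Γ^φ_{θ φ} = 1/tan(θ)
R^θ_{θ θ θ} = 0 (a repeated index in an antisymmetric pair)
R^φ_{θ φ θ} = ∂_φ Γ^φ_{θ θ} - ∂_θ Γ^φ_{θ φ} + Γ^φ_{φ m} Γ^m_{θ θ} - Γ^φ_{θ m} Γ^m_{θ φ}
  = (0) - (-1/sin(θ)^2) + (0) - (1/tan(θ)^2) = 1
R_{θθ} = R^θ_{θ θ θ} + R^φ_{θ φ θ} = (0) + (1) = 1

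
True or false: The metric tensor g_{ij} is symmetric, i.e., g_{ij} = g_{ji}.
By definition the metric is a symmetric bilinear form, g_{ij} = g_{ji}.
True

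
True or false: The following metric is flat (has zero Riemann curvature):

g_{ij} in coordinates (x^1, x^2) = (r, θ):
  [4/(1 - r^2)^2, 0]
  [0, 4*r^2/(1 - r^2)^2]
Non-zero Christoffel symbols:
Γ^r_{r r} = 2*r/(1 - r^2)
Γ^r_{θ θ} = (r^3 + r)/(r^2 - 1)
Γ^θ_{r θ} = (-r^2 - 1)/(r^3 - r)
Ricci tensor: R_{rr} = -4/(r^2 - 1)^2, R_{rθ} = 0, R_{θθ} = -4*r^2/(r^2 - 1)^2
The Ricci tensor is non-zero, so the Riemann tensor is non-zero: not flat.
False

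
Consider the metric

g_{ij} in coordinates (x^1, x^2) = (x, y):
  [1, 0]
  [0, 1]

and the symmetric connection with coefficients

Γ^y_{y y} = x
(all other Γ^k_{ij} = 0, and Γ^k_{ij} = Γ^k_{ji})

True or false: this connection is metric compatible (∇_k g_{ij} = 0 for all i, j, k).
Using ∇_k g_{ij} = ∂_k g_{ij} - Γ^m_{ki} g_{mj} - Γ^m_{kj} g_{im}:
∇_y g_{yy} = (0) - (x) - (x) = -2*x ≠ 0
So the connection is not metric compatible (it is not the Levi-Civita connection).
False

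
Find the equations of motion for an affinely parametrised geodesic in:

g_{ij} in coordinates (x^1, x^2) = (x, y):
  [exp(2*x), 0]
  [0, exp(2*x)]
Geodesic equation: d^2x^k/dλ^2 + Γ^k_{ij} (dx^i/dλ)(dx^j/dλ) = 0.
Non-zero Christoffel symbols:
Γ^x_{x x} = 1
Γ^x_{y y} = -1
Γ^y_{x y} = 1
Substituting (the symmetric pair Γ^k_{ij}, Γ^k_{ji} combines into a factor 2):
d^2x/dλ^2 + (dx/dλ)^2 - (dy/dλ)^2 = 0
d^2y/dλ^2 + 2 (dx/dλ)(dy/dλ) = 0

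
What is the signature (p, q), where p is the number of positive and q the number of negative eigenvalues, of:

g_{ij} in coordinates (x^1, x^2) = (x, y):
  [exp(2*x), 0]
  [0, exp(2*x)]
The metric is diagonal, so its eigenvalues are the diagonal entries: exp(2*x), exp(2*x) (at a generic point, where coordinate-dependent entries are positive).
2 positive, 0 negative.
(2, 0) - Riemannian (positive definite)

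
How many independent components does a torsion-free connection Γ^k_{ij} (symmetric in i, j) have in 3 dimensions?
Γ^k_{ij} has n choices for the upper index and n(n+1)/2 independent symmetric lower index pairs.
Total = 3 × 3×4/2 = 3 × 6 = 18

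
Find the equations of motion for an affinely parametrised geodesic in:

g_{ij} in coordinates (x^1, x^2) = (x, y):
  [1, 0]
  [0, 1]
Geodesic equation: d^2x^k/dλ^2 + Γ^k_{ij} (dx^i/dλ)(dx^j/dλ) = 0.
All Christoffel symbols vanish, so the geodesics are straight lines:
d^2x/dλ^2 = 0
d^2y/dλ^2 = 0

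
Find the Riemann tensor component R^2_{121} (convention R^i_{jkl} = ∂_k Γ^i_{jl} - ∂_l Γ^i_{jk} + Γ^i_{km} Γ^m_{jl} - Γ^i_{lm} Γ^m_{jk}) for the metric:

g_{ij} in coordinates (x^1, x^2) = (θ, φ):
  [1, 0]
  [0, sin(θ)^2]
Non-zero Christoffel symbols (Γ^k_{ij} = Γ^k_{ji}):
Γ^θ_{φ φ} = -sin(2*θ)/2
Γ^φ_{θ φ} = 1/tan(θ)
R^φ_{θ φ θ} = ∂_φ Γ^φ_{θ θ} - ∂_θ Γ^φ_{θ φ} + Γ^φ_{φ m} Γ^m_{θ θ} - Γ^φ_{θ m} Γ^m_{θ φ}
  = (0) - (-1/sin(θ)^2) + (0) - (1/tan(θ)^2) = 1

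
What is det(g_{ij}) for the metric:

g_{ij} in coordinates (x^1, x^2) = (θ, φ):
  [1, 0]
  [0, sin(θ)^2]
For a 2×2 metric: det(g) = g_{11}·g_{22} - g_{12}·g_{21}
= (1)·(sin(θ)^2) - (0)·(0)
= sin(θ)^2 - 0
det(g) = sin(θ)^2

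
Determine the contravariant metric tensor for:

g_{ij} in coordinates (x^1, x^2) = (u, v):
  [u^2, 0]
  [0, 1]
The metric is diagonal, so g^{ij} is diagonal with entries 1/g_{ii}: diag(1/(u^2), 1).
g^{ij}:
  [1/u^2, 0]
  [0, 1]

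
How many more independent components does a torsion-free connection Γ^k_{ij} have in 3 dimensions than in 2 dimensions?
Independent components in n dimensions: n × n(n+1)/2 = n^2(n+1)/2.
3D: 3 × 6 = 18
2D: 2 × 3 = 6
Difference = 18 - 6 = 12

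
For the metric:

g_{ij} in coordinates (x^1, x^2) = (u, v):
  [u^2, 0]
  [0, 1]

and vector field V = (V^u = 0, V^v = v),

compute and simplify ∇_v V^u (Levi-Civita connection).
Non-zero Christoffel symbols:
Γ^u_{u u} = 1/u
∇_v V^u = ∂_v V^u + Γ^u_{v j} V^j
  = (0) + (0)(0) + (0)(v)
  = 0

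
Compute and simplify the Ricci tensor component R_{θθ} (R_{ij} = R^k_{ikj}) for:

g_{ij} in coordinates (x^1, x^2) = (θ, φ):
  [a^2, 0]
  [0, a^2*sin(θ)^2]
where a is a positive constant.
Non-zero Christoffel symbols (Γ^k_{ij} = Γ^k_{ji}):
Γ^θ_{φ φ} = -sin(2*θ)/2
Γ^φ_{θ φ} = 1/tan(θ)
R^θ_{θ θ θ} = 0 (a repeated index in an antisymmetric pair)
R^φ_{θ φ θ} = ∂_φ Γ^φ_{θ θ} - ∂_θ Γ^φ_{θ φ} + Γ^φ_{φ m} Γ^m_{θ θ} - Γ^φ_{θ m} Γ^m_{θ φ}
  = (0) - (-1/sin(θ)^2) + (0) - (1/tan(θ)^2) = 1
R_{θθ} = R^θ_{θ θ θ} + R^φ_{θ φ θ} = (0) + (1) = 1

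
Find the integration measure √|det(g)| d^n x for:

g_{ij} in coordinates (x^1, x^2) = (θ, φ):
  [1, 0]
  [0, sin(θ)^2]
det(g) = sin(θ)^2
√|det(g)| = sin(θ) (taking 0 < θ < π so that |sin(θ)| = sin(θ))
Volume element: dV = sin(θ) dθ dφ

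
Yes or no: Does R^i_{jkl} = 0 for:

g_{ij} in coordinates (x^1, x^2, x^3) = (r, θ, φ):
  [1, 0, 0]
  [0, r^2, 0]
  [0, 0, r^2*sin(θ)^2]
Non-zero Christoffel symbols:
Γ^r_{θ θ} = -r
Γ^r_{φ φ} = -r*sin(θ)^2
Γ^θ_{r θ} = 1/r
Γ^θ_{φ φ} = -sin(2*θ)/2
Γ^φ_{r φ} = 1/r
Γ^φ_{θ φ} = 1/tan(θ)
Ricci tensor: R_{rr} = 0, R_{rθ} = 0, R_{rφ} = 0, R_{θθ} = 0, R_{θφ} = 0, R_{φφ} = 0
All R_{ij} vanish; in 3 dimensions the Riemann tensor is fully determined by the Ricci tensor, so R^i_{jkl} = 0: the metric is flat (curvilinear coordinates on flat space).
Yes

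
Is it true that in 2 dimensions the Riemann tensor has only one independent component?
The number of independent components is n^2(n^2-1)/12 = 4·3/12 = 1 for n = 2 (e.g. R_{1212}).
Yes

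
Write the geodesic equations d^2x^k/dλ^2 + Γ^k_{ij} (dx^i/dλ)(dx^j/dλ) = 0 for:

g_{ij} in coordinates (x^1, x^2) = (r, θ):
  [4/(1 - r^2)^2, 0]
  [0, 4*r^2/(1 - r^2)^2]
Geodesic equation: d^2x^k/dλ^2 + Γ^k_{ij} (dx^i/dλ)(dx^j/dλ) = 0.
Non-zero Christoffel symbols:
Γ^r_{r r} = 2*r/(1 - r^2)
Γ^r_{θ θ} = (r^3 + r)/(r^2 - 1)
Γ^θ_{r θ} = (-r^2 - 1)/(r^3 - r)
Substituting (the symmetric pair Γ^k_{ij}, Γ^k_{ji} combines into a factor 2):
d^2r/dλ^2 + (2*r/(1 - r^2)) (dr/dλ)^2 + ((r^3 + r)/(r^2 - 1)) (dθ/dλ)^2 = 0
d^2θ/dλ^2 + ((-2*r^2 - 2)/(r^3 - r)) (dr/dλ)(dθ/dλ) = 0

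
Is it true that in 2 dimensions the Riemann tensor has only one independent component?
The number of independent components is n^2(n^2-1)/12 = 4·3/12 = 1 for n = 2 (e.g. R_{1212}).
Yes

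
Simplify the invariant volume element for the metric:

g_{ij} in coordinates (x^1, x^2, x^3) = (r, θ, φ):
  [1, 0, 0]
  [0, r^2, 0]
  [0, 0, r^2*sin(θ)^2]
det(g) = r^4*sin(θ)^2
√|det(g)| = r^2*sin(θ) (taking 0 < θ < π so that |sin(θ)| = sin(θ))
Volume element: dV = r^2*sin(θ) dr dθ dφ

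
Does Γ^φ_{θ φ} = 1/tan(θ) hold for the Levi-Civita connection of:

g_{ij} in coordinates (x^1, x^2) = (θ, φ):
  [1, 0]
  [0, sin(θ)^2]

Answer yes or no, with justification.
Γ^φ_{θ φ} = (1/2) g^{φφ} (∂_θ g_{φφ} + ∂_φ g_{φθ} - ∂_φ g_{θφ}) = (1/2)(1/sin(θ)^2)((sin(2*θ)) + (0) - (0)) = 1/tan(θ)
This equals the proposed value 1/tan(θ).
Yes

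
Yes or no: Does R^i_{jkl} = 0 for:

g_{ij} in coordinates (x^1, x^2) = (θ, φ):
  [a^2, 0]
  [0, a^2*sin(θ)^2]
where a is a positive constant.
Non-zero Christoffel symbols:
Γ^θ_{φ φ} = -sin(2*θ)/2
Γ^φ_{θ φ} = 1/tan(θ)
Ricci tensor: R_{θθ} = 1, R_{θφ} = 0, R_{φφ} = sin(θ)^2
The Ricci tensor is non-zero, so the Riemann tensor is non-zero: not flat.
No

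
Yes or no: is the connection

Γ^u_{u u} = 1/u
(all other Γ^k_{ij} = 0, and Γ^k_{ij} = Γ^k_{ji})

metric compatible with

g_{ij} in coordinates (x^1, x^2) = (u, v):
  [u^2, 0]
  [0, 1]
Using ∇_k g_{ij} = ∂_k g_{ij} - Γ^m_{ki} g_{mj} - Γ^m_{kj} g_{im}:
e.g. ∇_u g_{uu} = (2*u) - (u) - (u) = 0
Every component ∇_k g_{ij} vanishes: the connection is metric compatible.
Yes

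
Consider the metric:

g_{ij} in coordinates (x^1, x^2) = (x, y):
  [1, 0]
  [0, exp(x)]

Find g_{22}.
With x^1 = x, x^2 = y, g_{22} = g_{yy} is the row-2, column-2 entry of the matrix.
g_{22} = exp(x)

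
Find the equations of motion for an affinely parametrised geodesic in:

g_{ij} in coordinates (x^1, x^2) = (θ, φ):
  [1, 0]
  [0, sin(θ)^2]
Geodesic equation: d^2x^k/dλ^2 + Γ^k_{ij} (dx^i/dλ)(dx^j/dλ) = 0.
Non-zero Christoffel symbols:
Γ^θ_{φ φ} = -sin(2*θ)/2
Γ^φ_{θ φ} = 1/tan(θ)
Substituting (the symmetric pair Γ^k_{ij}, Γ^k_{ji} combines into a factor 2):
d^2θ/dλ^2 - (sin(2*θ)/2) (dφ/dλ)^2 = 0
d^2φ/dλ^2 + (2/tan(θ)) (dθ/dλ)(dφ/dλ) = 0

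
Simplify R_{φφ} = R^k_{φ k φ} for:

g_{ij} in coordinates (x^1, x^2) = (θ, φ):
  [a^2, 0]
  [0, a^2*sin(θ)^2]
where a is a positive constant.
Non-zero Christoffel symbols (Γ^k_{ij} = Γ^k_{ji}):
Γ^θ_{φ φ} = -sin(2*θ)/2
Γ^φ_{θ φ} = 1/tan(θ)
R^θ_{φ θ φ} = ∂_θ Γ^θ_{φ φ} - ∂_φ Γ^θ_{φ θ} + Γ^θ_{θ m} Γ^m_{φ φ} - Γ^θ_{φ m} Γ^m_{φ θ}
  = (-cos(2*θ)) - (0) + (0) - (-cos(θ)^2) = sin(θ)^2
R^φ_{φ φ φ} = 0 (a repeated index in an antisymmetric pair)
R_{φφ} = R^θ_{φ θ φ} + R^φ_{φ φ φ} = (sin(θ)^2) + (0) = sin(θ)^2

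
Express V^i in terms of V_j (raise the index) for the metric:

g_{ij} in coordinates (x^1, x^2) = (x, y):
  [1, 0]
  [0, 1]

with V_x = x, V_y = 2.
Inverse metric (diagonal): g^{xx} = 1, g^{yy} = 1
V^i = g^{ij} V_j:
V^x = (1)(x) + (0)(2) = x
V^y = (0)(x) + (1)(2) = 2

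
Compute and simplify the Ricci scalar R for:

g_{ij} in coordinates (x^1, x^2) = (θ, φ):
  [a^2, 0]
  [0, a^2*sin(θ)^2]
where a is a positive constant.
Non-zero Christoffel symbols (Γ^k_{ij} = Γ^k_{ji}):
Γ^θ_{φ φ} = -sin(2*θ)/2
Γ^φ_{θ φ} = 1/tan(θ)
Ricci tensor (R_{ij} = R^k_{ikj}): R_{θθ} = 1, R_{θφ} = 0, R_{φφ} = sin(θ)^2
Inverse metric: g^{θθ} = 1/a^2, g^{φφ} = 1/(a^2*sin(θ)^2)
R = g^{ij} R_{ij} = (1/a^2)(1) + (1/(a^2*sin(θ)^2))(sin(θ)^2) = 2/a^2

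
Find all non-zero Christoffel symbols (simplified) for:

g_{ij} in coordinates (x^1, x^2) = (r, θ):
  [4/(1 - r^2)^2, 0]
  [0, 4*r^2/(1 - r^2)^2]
Using Γ^k_{ij} = (1/2) g^{km} (∂_i g_{mj} + ∂_j g_{mi} - ∂_m g_{ij}); the metric is diagonal, so only the m = k term contributes.
Non-zero symbols (using the symmetry Γ^k_{ij} = Γ^k_{ji}):
Γ^r_{r r} = (1/2) g^{rr} (∂_r g_{rr} + ∂_r g_{rr} - ∂_r g_{rr}) = (1/2)((1 - r^2)^2/4)((16*r/(1 - r^2)^3) + (16*r/(1 - r^2)^3) - (16*r/(1 - r^2)^3)) = 2*r/(1 - r^2)
Γ^r_{θ θ} = (1/2) g^{rr} (∂_θ g_{rθ} + ∂_θ g_{rθ} - ∂_r g_{θθ}) = (1/2)((1 - r^2)^2/4)((0) + (0) - (-8*(r^3 + r)/(r^2 - 1)^3)) = (r^3 + r)/(r^2 - 1)
Γ^θ_{r θ} = (1/2) g^{θθ} (∂_r g_{θθ} + ∂_θ g_{θr} - ∂_θ g_{rθ}) = (1/2)((1 - r^2)^2/(4*r^2))((-8*(r^3 + r)/(r^2 - 1)^3) + (0) - (0)) = (-r^2 - 1)/(r^3 - r)
All other Christoffel symbols are zero.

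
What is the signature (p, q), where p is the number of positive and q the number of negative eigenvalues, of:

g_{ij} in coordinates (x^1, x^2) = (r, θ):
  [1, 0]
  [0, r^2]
The metric is diagonal, so its eigenvalues are the diagonal entries: 1, r^2 (at a generic point, where coordinate-dependent entries are positive).
2 positive, 0 negative.
(2, 0) - Riemannian (positive definite)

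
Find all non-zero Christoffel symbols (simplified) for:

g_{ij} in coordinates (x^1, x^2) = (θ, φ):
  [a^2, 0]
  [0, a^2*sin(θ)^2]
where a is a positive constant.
Using Γ^k_{ij} = (1/2) g^{km} (∂_i g_{mj} + ∂_j g_{mi} - ∂_m g_{ij}); the metric is diagonal, so only the m = k term contributes.
Non-zero symbols (using the symmetry Γ^k_{ij} = Γ^k_{ji}):
Γ^θ_{φ φ} = (1/2) g^{θθ} (∂_φ g_{θφ} + ∂_φ g_{θφ} - ∂_θ g_{φφ}) = (1/2)(1/a^2)((0) + (0) - (a^2*sin(2*θ))) = -sin(2*θ)/2
Γ^φ_{θ φ} = (1/2) g^{φφ} (∂_θ g_{φφ} + ∂_φ g_{φθ} - ∂_φ g_{θφ}) = (1/2)(1/(a^2*sin(θ)^2))((a^2*sin(2*θ)) + (0) - (0)) = 1/tan(θ)
All other Christoffel symbols are zero.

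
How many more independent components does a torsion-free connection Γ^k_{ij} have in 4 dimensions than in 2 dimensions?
Independent components in n dimensions: n × n(n+1)/2 = n^2(n+1)/2.
4D: 4 × 10 = 40
2D: 2 × 3 = 6
Difference = 40 - 6 = 34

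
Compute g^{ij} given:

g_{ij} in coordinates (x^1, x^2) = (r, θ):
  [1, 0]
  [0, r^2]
The metric is diagonal, so g^{ij} is diagonal with entries 1/g_{ii}: diag(1, 1/(r^2)).
g^{ij}:
  [1, 0]
  [0, 1/r^2]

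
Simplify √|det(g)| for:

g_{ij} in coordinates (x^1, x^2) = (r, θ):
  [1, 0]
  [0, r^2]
det(g) = r^2
√|det(g)| = r
Volume element: dV = r dr dθ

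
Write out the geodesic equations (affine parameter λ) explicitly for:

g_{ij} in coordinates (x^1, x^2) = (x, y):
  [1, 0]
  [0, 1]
Geodesic equation: d^2x^k/dλ^2 + Γ^k_{ij} (dx^i/dλ)(dx^j/dλ) = 0.
All Christoffel symbols vanish, so the geodesics are straight lines:
d^2x/dλ^2 = 0
d^2y/dλ^2 = 0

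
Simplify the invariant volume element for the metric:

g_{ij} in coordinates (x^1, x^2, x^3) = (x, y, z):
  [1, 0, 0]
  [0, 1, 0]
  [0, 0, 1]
det(g) = 1
√|det(g)| = 1
Volume element: dV = 1 dx dy dz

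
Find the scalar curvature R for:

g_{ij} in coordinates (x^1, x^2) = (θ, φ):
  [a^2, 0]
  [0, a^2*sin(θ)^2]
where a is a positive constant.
Non-zero Christoffel symbols (Γ^k_{ij} = Γ^k_{ji}):
Γ^θ_{φ φ} = -sin(2*θ)/2
Γ^φ_{θ φ} = 1/tan(θ)
Ricci tensor (R_{ij} = R^k_{ikj}): R_{θθ} = 1, R_{θφ} = 0, R_{φφ} = sin(θ)^2
Inverse metric: g^{θθ} = 1/a^2, g^{φφ} = 1/(a^2*sin(θ)^2)
R = g^{ij} R_{ij} = (1/a^2)(1) + (1/(a^2*sin(θ)^2))(sin(θ)^2) = 2/a^2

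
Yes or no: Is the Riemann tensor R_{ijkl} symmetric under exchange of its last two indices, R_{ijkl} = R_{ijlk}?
It is antisymmetric in the last pair: R_{ijkl} = -R_{ijlk}.
No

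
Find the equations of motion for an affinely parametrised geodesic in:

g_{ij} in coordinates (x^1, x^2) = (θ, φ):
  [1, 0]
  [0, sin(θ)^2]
Geodesic equation: d^2x^k/dλ^2 + Γ^k_{ij} (dx^i/dλ)(dx^j/dλ) = 0.
Non-zero Christoffel symbols:
Γ^θ_{φ φ} = -sin(2*θ)/2
Γ^φ_{θ φ} = 1/tan(θ)
Substituting (the symmetric pair Γ^k_{ij}, Γ^k_{ji} combines into a factor 2):
d^2θ/dλ^2 - (sin(2*θ)/2) (dφ/dλ)^2 = 0
d^2φ/dλ^2 + (2/tan(θ)) (dθ/dλ)(dφ/dλ) = 0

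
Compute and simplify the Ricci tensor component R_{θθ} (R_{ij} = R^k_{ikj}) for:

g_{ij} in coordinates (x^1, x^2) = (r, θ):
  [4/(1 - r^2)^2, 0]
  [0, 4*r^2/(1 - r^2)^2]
Non-zero Christoffel symbols (Γ^k_{ij} = Γ^k_{ji}):
Γ^r_{r r} = 2*r/(1 - r^2)
Γ^r_{θ θ} = (r^3 + r)/(r^2 - 1)
Γ^θ_{r θ} = (-r^2 - 1)/(r^3 - r)
R^r_{θ r θ} = ∂_r Γ^r_{θ θ} - ∂_θ Γ^r_{θ r} + Γ^r_{r m} Γ^m_{θ θ} - Γ^r_{θ m} Γ^m_{θ r}
  = ((r^4 - 4*r^2 - 1)/(r^2 - 1)^2) - (0) + (-2*r^2*(r^2 + 1)/(r^2 - 1)^2) - (-(r^2 + 1)^2/(r^2 - 1)^2) = -4*r^2/(r^2 - 1)^2
R^θ_{θ θ θ} = 0 (a repeated index in an antisymmetric pair)
R_{θθ} = R^r_{θ r θ} + R^θ_{θ θ θ} = (-4*r^2/(r^2 - 1)^2) + (0) = -4*r^2/(r^2 - 1)^2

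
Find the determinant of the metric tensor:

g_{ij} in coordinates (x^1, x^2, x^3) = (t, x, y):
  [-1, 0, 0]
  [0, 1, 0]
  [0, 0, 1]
Diagonal metric: det(g) = g_{11}·g_{22}·g_{33}
= (-1)·(1)·(1)
det(g) = -1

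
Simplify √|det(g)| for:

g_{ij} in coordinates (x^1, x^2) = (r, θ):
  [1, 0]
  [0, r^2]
det(g) = r^2
√|det(g)| = r
Volume element: dV = r dr dθ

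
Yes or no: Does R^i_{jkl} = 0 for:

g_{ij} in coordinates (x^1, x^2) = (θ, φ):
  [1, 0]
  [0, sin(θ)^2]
Non-zero Christoffel symbols:
Γ^θ_{φ φ} = -sin(2*θ)/2
Γ^φ_{θ φ} = 1/tan(θ)
Ricci tensor: R_{θθ} = 1, R_{θφ} = 0, R_{φφ} = sin(θ)^2
The Ricci tensor is non-zero, so the Riemann tensor is non-zero: not flat.
No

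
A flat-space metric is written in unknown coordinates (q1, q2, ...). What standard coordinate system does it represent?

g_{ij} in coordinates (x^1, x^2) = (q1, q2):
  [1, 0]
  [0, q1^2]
The line element ds^2 = dq1^2 + q1^2 dq2^2 is dr^2 + r^2 dθ^2 with q1 = r, q2 = θ.
polar coordinates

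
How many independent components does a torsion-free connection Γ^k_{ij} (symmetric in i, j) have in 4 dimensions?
Γ^k_{ij} has n choices for the upper index and n(n+1)/2 independent symmetric lower index pairs.
Total = 4 × 4×5/2 = 4 × 10 = 40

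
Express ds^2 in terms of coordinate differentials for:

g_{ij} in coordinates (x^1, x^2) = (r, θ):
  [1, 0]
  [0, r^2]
ds^2 = g_{ij} dx^i dx^j; only the non-zero components contribute.
ds^2 = dr^2 + r^2 dθ^2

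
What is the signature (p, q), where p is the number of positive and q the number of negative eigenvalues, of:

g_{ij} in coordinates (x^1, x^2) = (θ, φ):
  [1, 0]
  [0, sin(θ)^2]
The metric is diagonal, so its eigenvalues are the diagonal entries: 1, sin(θ)^2 (at a generic point, where coordinate-dependent entries are positive).
2 positive, 0 negative.
(2, 0) - Riemannian (positive definite)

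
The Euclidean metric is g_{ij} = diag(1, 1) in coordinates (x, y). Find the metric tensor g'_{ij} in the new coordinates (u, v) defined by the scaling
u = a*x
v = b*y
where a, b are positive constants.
Invert the transformation: x = u/a, y = v/b
g'_{ij} = (∂x^k/∂x'^i)(∂x^l/∂x'^j) g_{kl}; with g_{kl} = δ_{kl} this is Σ_k (∂x^k/∂x'^i)(∂x^k/∂x'^j).
Jacobian: ∂x/∂u = 1/a, ∂x/∂v = 0, ∂y/∂u = 0, ∂y/∂v = 1/b
g'_{uu} = (1/a)(1/a) + (0)(0) = 1/a^2
g'_{uv} = (1/a)(0) + (0)(1/b) = 0
g'_{vv} = (0)(0) + (1/b)(1/b) = 1/b^2
g'_{ij} = diag(1/a^2, 1/b^2)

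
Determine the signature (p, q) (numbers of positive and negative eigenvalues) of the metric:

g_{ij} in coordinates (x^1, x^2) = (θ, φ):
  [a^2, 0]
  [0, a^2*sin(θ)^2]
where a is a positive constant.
The metric is diagonal, so its eigenvalues are the diagonal entries: a^2, a^2*sin(θ)^2 (at a generic point, where coordinate-dependent entries are positive).
2 positive, 0 negative.
(2, 0) - Riemannian (positive definite)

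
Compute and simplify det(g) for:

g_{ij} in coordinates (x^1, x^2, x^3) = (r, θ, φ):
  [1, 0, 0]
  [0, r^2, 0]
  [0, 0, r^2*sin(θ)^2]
Diagonal metric: det(g) = g_{11}·g_{22}·g_{33}
= (1)·(r^2)·(r^2*sin(θ)^2)
det(g) = r^4*sin(θ)^2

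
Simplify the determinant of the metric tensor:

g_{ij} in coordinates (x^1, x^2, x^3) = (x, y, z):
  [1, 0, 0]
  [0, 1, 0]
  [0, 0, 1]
Diagonal metric: det(g) = g_{11}·g_{22}·g_{33}
= (1)·(1)·(1)
det(g) = 1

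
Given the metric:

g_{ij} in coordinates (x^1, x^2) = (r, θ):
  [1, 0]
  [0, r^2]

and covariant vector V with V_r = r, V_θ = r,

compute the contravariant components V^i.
Inverse metric (diagonal): g^{rr} = 1, g^{θθ} = 1/r^2
V^i = g^{ij} V_j:
V^r = (1)(r) + (0)(r) = r
V^θ = (0)(r) + (1/r^2)(r) = 1/r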